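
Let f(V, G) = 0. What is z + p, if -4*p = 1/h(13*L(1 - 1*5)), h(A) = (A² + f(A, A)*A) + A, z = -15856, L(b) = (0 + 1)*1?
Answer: -11543169/728 ≈ -15856.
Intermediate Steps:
L(b) = 1 (L(b) = 1*1 = 1)
h(A) = A + A² (h(A) = (A² + 0*A) + A = (A² + 0) + A = A² + A = A + A²)
p = -1/728 (p = -1/(13*(1 + 13*1))/4 = -1/(13*(1 + 13))/4 = -1/(4*(13*14)) = -¼/182 = -¼*1/182 = -1/728 ≈ -0.0013736)
z + p = -15856 - 1/728 = -11543169/728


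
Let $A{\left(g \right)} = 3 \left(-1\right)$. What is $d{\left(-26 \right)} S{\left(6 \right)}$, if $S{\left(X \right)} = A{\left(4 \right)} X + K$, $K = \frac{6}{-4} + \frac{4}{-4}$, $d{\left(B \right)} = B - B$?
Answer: $0$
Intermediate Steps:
$A{\left(g \right)} = -3$
$d{\left(B \right)} = 0$
$K = - \frac{5}{2}$ ($K = 6 \left(- \frac{1}{4}\right) + 4 \left(- \frac{1}{4}\right) = - \frac{3}{2} - 1 = - \frac{5}{2} \approx -2.5$)
$S{\left(X \right)} = - \frac{5}{2} - 3 X$ ($S{\left(X \right)} = - 3 X - \frac{5}{2} = - \frac{5}{2} - 3 X$)
$d{\left(-26 \right)} S{\left(6 \right)} = 0 \left(- \frac{5}{2} - 18\right) = 0 \left(- \frac{41}{2}\right) = 0$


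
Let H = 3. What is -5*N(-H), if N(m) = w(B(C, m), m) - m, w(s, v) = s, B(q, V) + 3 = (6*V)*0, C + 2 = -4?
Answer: 0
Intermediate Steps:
C = -6 (C = -2 - 4 = -6)
B(q, V) = -3 (B(q, V) = -3 + (6*V)*0 = -3 + 0 = -3)
N(m) = -3 - m
-5*N(-H) = -5*(-3 - (-1)*3) = -5*(-3 - 1*(-3)) = -5*(-3 + 3) = -5*0 = 0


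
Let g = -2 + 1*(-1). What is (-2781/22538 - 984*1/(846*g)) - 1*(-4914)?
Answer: 46850502505/9533574 ≈ 4914.3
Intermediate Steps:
g = -3 (g = -2 - 1 = -3)
(-2781/22538 - 984*1/(846*g)) - 1*(-4914) = (-2781/22538 - 984/((-3*846))) - 1*(-4914) = (-2781*1/22538 - 984/(-2538)) + 4914 = (-2781/22538 - 984*(-1/2538)) + 4914 = (-2781/22538 + 164/423) + 4914 = 2519869/9533574 + 4914 = 46850502505/9533574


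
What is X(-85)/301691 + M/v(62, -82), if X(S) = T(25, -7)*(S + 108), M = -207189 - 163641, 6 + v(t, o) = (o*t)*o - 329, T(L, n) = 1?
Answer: -1621253519/1821308567 ≈ -0.89016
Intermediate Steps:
v(t, o) = -335 + t*o² (v(t, o) = -6 + ((o*t)*o - 329) = -6 + (t*o² - 329) = -6 + (-329 + t*o²) = -335 + t*o²)
M = -370830
X(S) = 108 + S (X(S) = 1*(S + 108) = 1*(108 + S) = 108 + S)
X(-85)/301691 + M/v(62, -82) = (108 - 85)/301691 - 370830/(-335 + 62*(-82)²) = 23*(1/301691) - 370830/(-335 + 62*6724) = 1/13117 - 370830/(-335 + 416888) = 1/13117 - 370830/416553 = 1/13117 - 370830*1/416553 = 1/13117 - 123610/138851 = -1621253519/1821308567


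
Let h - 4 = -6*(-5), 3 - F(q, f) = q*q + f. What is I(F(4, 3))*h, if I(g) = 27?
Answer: 918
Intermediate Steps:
F(q, f) = 3 - f - q² (F(q, f) = 3 - (q*q + f) = 3 - (q² + f) = 3 - (f + q²) = 3 + (-f - q²) = 3 - f - q²)
h = 34 (h = 4 - 6*(-5) = 4 + 30 = 34)
I(F(4, 3))*h = 27*34 = 918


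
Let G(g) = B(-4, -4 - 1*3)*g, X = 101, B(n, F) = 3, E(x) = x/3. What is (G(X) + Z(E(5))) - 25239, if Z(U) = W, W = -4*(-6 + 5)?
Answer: -24932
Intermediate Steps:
E(x) = x/3 (E(x) = x*(⅓) = x/3)
W = 4 (W = -4*(-1) = 4)
G(g) = 3*g
Z(U) = 4
(G(X) + Z(E(5))) - 25239 = (3*101 + 4) - 25239 = (303 + 4) - 25239 = 307 - 25239 = -24932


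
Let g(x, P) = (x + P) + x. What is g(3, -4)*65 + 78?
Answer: 208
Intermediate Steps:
g(x, P) = P + 2*x (g(x, P) = (P + x) + x = P + 2*x)
g(3, -4)*65 + 78 = (-4 + 2*3)*65 + 78 = (-4 + 6)*65 + 78 = 2*65 + 78 = 130 + 78 = 208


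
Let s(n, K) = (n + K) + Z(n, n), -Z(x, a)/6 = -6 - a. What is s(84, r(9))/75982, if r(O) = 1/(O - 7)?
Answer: 1249/151964 ≈ 0.0082190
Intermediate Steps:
r(O) = 1/(-7 + O)
Z(x, a) = 36 + 6*a (Z(x, a) = -6*(-6 - a) = 36 + 6*a)
s(n, K) = 36 + K + 7*n (s(n, K) = (n + K) + (36 + 6*n) = (K + n) + (36 + 6*n) = 36 + K + 7*n)
s(84, r(9))/75982 = (36 + 1/(-7 + 9) + 7*84)/75982 = (36 + 1/2 + 588)*(1/75982) = (36 + ½ + 588)*(1/75982) = (1249/2)*(1/75982) = 1249/151964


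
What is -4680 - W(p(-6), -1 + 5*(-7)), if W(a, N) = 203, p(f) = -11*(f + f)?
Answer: -4883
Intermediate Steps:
p(f) = -22*f
-4680 - W(p(-6), -1 + 5*(-7)) = -4680 - 1*203 = -4680 - 203 = -4883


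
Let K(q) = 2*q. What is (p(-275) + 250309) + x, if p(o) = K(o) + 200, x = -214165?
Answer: 35794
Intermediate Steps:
p(o) = 200 + 2*o (p(o) = 2*o + 200 = 200 + 2*o)
(p(-275) + 250309) + x = ((200 + 2*(-275)) + 250309) - 214165 = ((200 - 550) + 250309) - 214165 = (-350 + 250309) - 214165 = 249959 - 214165 = 35794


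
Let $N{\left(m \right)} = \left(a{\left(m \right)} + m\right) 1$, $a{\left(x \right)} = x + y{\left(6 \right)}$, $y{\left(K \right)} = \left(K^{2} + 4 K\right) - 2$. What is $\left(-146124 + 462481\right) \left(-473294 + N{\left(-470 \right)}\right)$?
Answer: $-150008896832$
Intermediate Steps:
$y{\left(K \right)} = -2 + K^{2} + 4 K$
$a{\left(x \right)} = 58 + x$ ($a{\left(x \right)} = x + \left(-2 + 6^{2} + 4 \cdot 6\right) = x + \left(-2 + 36 + 24\right) = x + 58 = 58 + x$)
$N{\left(m \right)} = 58 + 2 m$ ($N{\left(m \right)} = \left(\left(58 + m\right) + m\right) 1 = \left(58 + 2 m\right) 1 = 58 + 2 m$)
$\left(-146124 + 462481\right) \left(-473294 + N{\left(-470 \right)}\right) = \left(-146124 + 462481\right) \left(-473294 + \left(58 + 2 \left(-470\right)\right)\right) = 316357 \left(-473294 + \left(58 - 940\right)\right) = 316357 \left(-473294 - 882\right) = 316357 \left(-474176\right) = -150008896832$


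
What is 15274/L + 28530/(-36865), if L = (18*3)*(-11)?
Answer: -58002283/2189781 ≈ -26.488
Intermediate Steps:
L = -594 (L = 54*(-11) = -594)
15274/L + 28530/(-36865) = 15274/(-594) + 28530/(-36865) = 15274*(-1/594) + 28530*(-1/36865) = -7637/297 - 5706/7373 = -58002283/2189781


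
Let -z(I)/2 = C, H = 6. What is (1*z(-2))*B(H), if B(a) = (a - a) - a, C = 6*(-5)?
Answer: -360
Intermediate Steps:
C = -30
B(a) = -a (B(a) = 0 - a = -a)
z(I) = 60 (z(I) = -2*(-30) = 60)
(1*z(-2))*B(H) = (1*60)*(-1*6) = 60*(-6) = -360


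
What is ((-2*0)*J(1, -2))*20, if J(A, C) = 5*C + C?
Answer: 0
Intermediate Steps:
J(A, C) = 6*C
((-2*0)*J(1, -2))*20 = ((-2*0)*(6*(-2)))*20 = (0*(-12))*20 = 0*20 = 0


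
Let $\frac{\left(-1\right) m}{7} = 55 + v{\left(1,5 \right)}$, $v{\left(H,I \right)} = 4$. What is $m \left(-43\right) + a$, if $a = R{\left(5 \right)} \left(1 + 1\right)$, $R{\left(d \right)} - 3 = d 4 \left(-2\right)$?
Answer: $17685$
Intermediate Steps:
$R{\left(d \right)} = 3 - 8 d$ ($R{\left(d \right)} = 3 + d 4 \left(-2\right) = 3 + 4 d \left(-2\right) = 3 - 8 d$)
$a = -74$ ($a = \left(3 - 40\right) \left(1 + 1\right) = \left(3 - 40\right) 2 = \left(-37\right) 2 = -74$)
$m = -413$ ($m = - 7 \left(55 + 4\right) = \left(-7\right) 59 = -413$)
$m \left(-43\right) + a = \left(-413\right) \left(-43\right) - 74 = 17759 - 74 = 17685$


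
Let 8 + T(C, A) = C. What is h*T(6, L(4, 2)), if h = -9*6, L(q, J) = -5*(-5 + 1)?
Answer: 108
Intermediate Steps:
L(q, J) = 20 (L(q, J) = -5*(-4) = 20)
T(C, A) = -8 + C
h = -54
h*T(6, L(4, 2)) = -54*(-8 + 6) = -54*(-2) = 108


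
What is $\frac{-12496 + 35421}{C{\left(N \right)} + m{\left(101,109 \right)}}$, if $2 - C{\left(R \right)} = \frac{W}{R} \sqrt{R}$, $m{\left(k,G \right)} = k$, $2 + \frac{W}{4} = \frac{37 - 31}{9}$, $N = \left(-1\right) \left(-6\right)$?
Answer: $\frac{12750885}{57263} - \frac{110040 \sqrt{6}}{57263} \approx 217.97$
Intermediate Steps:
$N = 6$
$W = - \frac{16}{3}$ ($W = -8 + 4 \frac{37 - 31}{9} = -8 + 4 \cdot 6 \cdot \frac{1}{9} = -8 + 4 \cdot \frac{2}{3} = -8 + \frac{8}{3} = - \frac{16}{3} \approx -5.3333$)
$C{\left(R \right)} = 2 + \frac{16}{3 \sqrt{R}}$ ($C{\left(R \right)} = 2 - - \frac{16}{3 R} \sqrt{R} = 2 - - \frac{16}{3 \sqrt{R}} = 2 + \frac{16}{3 \sqrt{R}}$)
$\frac{-12496 + 35421}{C{\left(N \right)} + m{\left(101,109 \right)}} = \frac{-12496 + 35421}{\left(2 + \frac{16}{3 \sqrt{6}}\right) + 101} = \frac{22925}{\left(2 + \frac{16 \frac{\sqrt{6}}{6}}{3}\right) + 101} = \frac{22925}{\left(2 + \frac{8 \sqrt{6}}{9}\right) + 101} = \frac{22925}{103 + \frac{8 \sqrt{6}}{9}}$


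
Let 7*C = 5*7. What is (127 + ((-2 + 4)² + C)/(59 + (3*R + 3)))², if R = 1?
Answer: 68293696/4225 ≈ 16164.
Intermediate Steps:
C = 5 (C = (5*7)/7 = (⅐)*35 = 5)
(127 + ((-2 + 4)² + C)/(59 + (3*R + 3)))² = (127 + ((-2 + 4)² + 5)/(59 + (3*1 + 3)))² = (127 + (2² + 5)/(59 + (3 + 3)))² = (127 + (4 + 5)/(59 + 6))² = (127 + 9/65)² = (8264/65)² = 68293696/4225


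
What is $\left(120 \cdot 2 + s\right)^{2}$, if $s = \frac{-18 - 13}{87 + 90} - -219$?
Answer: $\frac{6595388944}{31329} \approx 2.1052 \cdot 10^{5}$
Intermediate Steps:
$s = \frac{38732}{177}$ ($s = - \frac{31}{177} + 219 = \frac{38732}{177} \approx 218.82$)
$\left(120 \cdot 2 + s\right)^{2} = \left(120 \cdot 2 + \frac{38732}{177}\right)^{2} = \left(240 + \frac{38732}{177}\right)^{2} = \left(\frac{81212}{177}\right)^{2} = \frac{6595388944}{31329}$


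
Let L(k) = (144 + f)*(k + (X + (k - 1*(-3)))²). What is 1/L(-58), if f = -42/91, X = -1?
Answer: 13/5743548 ≈ 2.2634e-6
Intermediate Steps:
f = -6/13 (f = -42*1/91 = -6/13 ≈ -0.46154)
L(k) = 1866*k/13 + 1866*(2 + k)²/13 (L(k) = (144 - 6/13)*(k + (-1 + (k - 1*(-3)))²) = 1866*(k + (-1 + (k + 3))²)/13 = 1866*(k + (-1 + (3 + k))²)/13 = 1866*(k + (2 + k)²)/13 = 1866*k/13 + 1866*(2 + k)²/13)
1/L(-58) = 1/((1866/13)*(-58) + 1866*(2 - 58)²/13) = 1/(-108228/13 + (1866/13)*(-56)²) = 1/(-108228/13 + (1866/13)*3136) = 1/(-108228/13 + 5851776/13) = 1/(5743548/13) = 13/5743548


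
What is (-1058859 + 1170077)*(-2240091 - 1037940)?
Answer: -364576051758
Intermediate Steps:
(-1058859 + 1170077)*(-2240091 - 1037940) = 111218*(-3278031) = -364576051758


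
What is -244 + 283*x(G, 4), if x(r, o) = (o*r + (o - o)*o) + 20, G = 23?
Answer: 31452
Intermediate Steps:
x(r, o) = 20 + o*r (x(r, o) = (o*r + 0*o) + 20 = (o*r + 0) + 20 = o*r + 20 = 20 + o*r)
-244 + 283*x(G, 4) = -244 + 283*(20 + 4*23) = -244 + 283*(20 + 92) = -244 + 283*112 = -244 + 31696 = 31452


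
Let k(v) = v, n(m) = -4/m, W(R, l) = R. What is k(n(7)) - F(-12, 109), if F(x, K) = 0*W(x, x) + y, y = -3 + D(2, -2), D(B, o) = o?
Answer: 31/7 ≈ 4.4286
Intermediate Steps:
y = -5 (y = -3 - 2 = -5)
F(x, K) = -5 (F(x, K) = 0*x - 5 = 0 - 5 = -5)
k(n(7)) - F(-12, 109) = -4/7 - 1*(-5) = -4*⅐ + 5 = -4/7 + 5 = 31/7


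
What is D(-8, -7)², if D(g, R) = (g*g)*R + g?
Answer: 207936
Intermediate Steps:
D(g, R) = g + R*g² (D(g, R) = g²*R + g = R*g² + g = g + R*g²)
D(-8, -7)² = (-8*(1 - 7*(-8)))² = (-8*(1 + 56))² = (-8*57)² = (-456)² = 207936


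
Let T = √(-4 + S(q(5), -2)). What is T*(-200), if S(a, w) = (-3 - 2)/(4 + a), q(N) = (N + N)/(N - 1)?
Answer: -200*I*√806/13 ≈ -436.77*I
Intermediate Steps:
q(N) = 2*N/(-1 + N) (q(N) = (2*N)/(-1 + N) = 2*N/(-1 + N))
S(a, w) = -5/(4 + a)
T = I*√806/13 (T = √(-4 - 5/(4 + 2*5/(-1 + 5))) = √(-4 - 5/(4 + 2*5/4)) = √(-4 - 5/(4 + 2*5*(¼))) = √(-4 - 5/(4 + 5/2)) = √(-4 - 5/13/2) = √(-4 - 5*2/13) = √(-4 - 10/13) = √(-62/13) = I*√806/13 ≈ 2.1839*I)
T*(-200) = (I*√806/13)*(-200) = -200*I*√806/13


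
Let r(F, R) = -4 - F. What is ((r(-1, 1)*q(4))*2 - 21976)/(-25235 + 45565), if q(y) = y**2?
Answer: -11036/10165 ≈ -1.0857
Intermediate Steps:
((r(-1, 1)*q(4))*2 - 21976)/(-25235 + 45565) = (((-4 - 1*(-1))*4**2)*2 - 21976)/(-25235 + 45565) = (((-4 + 1)*16)*2 - 21976)/20330 = (-3*16*2 - 21976)*(1/20330) = (-48*2 - 21976)*(1/20330) = (-96 - 21976)*(1/20330) = -22072*1/20330 = -11036/10165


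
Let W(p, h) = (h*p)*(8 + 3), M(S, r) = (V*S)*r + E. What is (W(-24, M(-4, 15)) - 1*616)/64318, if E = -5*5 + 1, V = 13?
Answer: 105820/32159 ≈ 3.2905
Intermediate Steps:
E = -24 (E = -25 + 1 = -24)
M(S, r) = -24 + 13*S*r (M(S, r) = (13*S)*r - 24 = 13*S*r - 24 = -24 + 13*S*r)
W(p, h) = 11*h*p (W(p, h) = (h*p)*11 = 11*h*p)
(W(-24, M(-4, 15)) - 1*616)/64318 = (11*(-24 + 13*(-4)*15)*(-24) - 1*616)/64318 = (11*(-24 - 780)*(-24) - 616)*(1/64318) = (11*(-804)*(-24) - 616)*(1/64318) = (212256 - 616)*(1/64318) = 211640*(1/64318) = 105820/32159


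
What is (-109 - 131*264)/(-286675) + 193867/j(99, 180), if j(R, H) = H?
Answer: 11116613393/10320300 ≈ 1077.2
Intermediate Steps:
(-109 - 131*264)/(-286675) + 193867/j(99, 180) = (-109 - 131*264)/(-286675) + 193867/180 = (-109 - 34584)*(-1/286675) + 193867*(1/180) = -34693*(-1/286675) + 193867/180 = 34693/286675 + 193867/180 = 11116613393/10320300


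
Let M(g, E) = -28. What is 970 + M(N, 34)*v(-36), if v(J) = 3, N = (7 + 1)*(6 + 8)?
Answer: 886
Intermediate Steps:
N = 112 (N = 8*14 = 112)
970 + M(N, 34)*v(-36) = 970 - 28*3 = 970 - 84 = 886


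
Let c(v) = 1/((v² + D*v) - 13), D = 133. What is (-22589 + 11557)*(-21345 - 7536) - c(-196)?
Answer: 3930118393319/12335 ≈ 3.1862e+8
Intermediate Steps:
c(v) = 1/(-13 + v² + 133*v) (c(v) = 1/((v² + 133*v) - 13) = 1/(-13 + v² + 133*v))
(-22589 + 11557)*(-21345 - 7536) - c(-196) = (-22589 + 11557)*(-21345 - 7536) - 1/(-13 + (-196)² + 133*(-196)) = -11032*(-28881) - 1/(-13 + 38416 - 26068) = 318615192 - 1/12335 = 3930118393319/12335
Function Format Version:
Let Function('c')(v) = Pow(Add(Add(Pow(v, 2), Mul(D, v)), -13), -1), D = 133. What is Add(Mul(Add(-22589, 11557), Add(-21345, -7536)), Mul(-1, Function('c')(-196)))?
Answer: Rational(3930118393319, 12335) ≈ 3.1862e+8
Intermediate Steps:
Function('c')(v) = Pow(Add(-13, Pow(v, 2), Mul(133, v)), -1) (Function('c')(v) = Pow(Add(Add(Pow(v, 2), Mul(133, v)), -13), -1) = Pow(Add(-13, Pow(v, 2), Mul(133, v)), -1))
Add(Mul(Add(-22589, 11557), Add(-21345, -7536)), Mul(-1, Function('c')(-196))) = Add(Mul(Add(-22589, 11557), Add(-21345, -7536)), Mul(-1, Pow(Add(-13, Pow(-196, 2), Mul(133, -196)), -1))) = Add(Mul(-11032, -28881), Mul(-1, Pow(Add(-13, 38416, -26068), -1))) = Add(318615192, Mul(-1, Pow(12335, -1))) = Add(318615192, Mul(-1, Rational(1, 12335))) = Add(318615192, Rational(-1, 12335)) = Rational(3930118393319, 12335)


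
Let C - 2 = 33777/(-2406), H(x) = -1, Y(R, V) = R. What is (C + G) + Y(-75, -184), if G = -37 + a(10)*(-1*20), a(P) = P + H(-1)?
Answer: -243839/802 ≈ -304.04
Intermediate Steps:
a(P) = -1 + P (a(P) = P - 1 = -1 + P)
C = -9655/802 (C = 2 + 33777/(-2406) = 2 + 33777*(-1/2406) = 2 - 11259/802 = -9655/802 ≈ -12.039)
G = -217 (G = -37 + (-1 + 10)*(-1*20) = -37 + 9*(-20) = -37 - 180 = -217)
(C + G) + Y(-75, -184) = (-9655/802 - 217) - 75 = -183689/802 - 75 = -243839/802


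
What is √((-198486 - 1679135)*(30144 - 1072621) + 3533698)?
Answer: 3*√217486693435 ≈ 1.3991e+6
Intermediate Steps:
√((-198486 - 1679135)*(30144 - 1072621) + 3533698) = √(-1877621*(-1042477) + 3533698) = √(1957376707217 + 3533698) = √1957380240915 = 3*√217486693435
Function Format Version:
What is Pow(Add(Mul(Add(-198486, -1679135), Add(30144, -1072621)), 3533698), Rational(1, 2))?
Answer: Mul(3, Pow(217486693435, Rational(1, 2))) ≈ 1.3991e+6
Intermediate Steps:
Pow(Add(Mul(Add(-198486, -1679135), Add(30144, -1072621)), 3533698), Rational(1, 2)) = Pow(Add(Mul(-1877621, -1042477), 3533698), Rational(1, 2)) = Pow(Add(1957376707217, 3533698), Rational(1, 2)) = Pow(1957380240915, Rational(1, 2)) = Mul(3, Pow(217486693435, Rational(1, 2)))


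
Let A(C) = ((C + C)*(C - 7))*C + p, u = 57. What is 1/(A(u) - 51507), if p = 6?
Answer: 1/273399 ≈ 3.6577e-6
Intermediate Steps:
A(C) = 6 + 2*C**2*(-7 + C) (A(C) = ((C + C)*(C - 7))*C + 6 = ((2*C)*(-7 + C))*C + 6 = (2*C*(-7 + C))*C + 6 = 2*C**2*(-7 + C) + 6 = 6 + 2*C**2*(-7 + C))
1/(A(u) - 51507) = 1/((6 - 14*57**2 + 2*57**3) - 51507) = 1/((6 - 14*3249 + 2*185193) - 51507) = 1/((6 - 45486 + 370386) - 51507) = 1/(324906 - 51507) = 1/273399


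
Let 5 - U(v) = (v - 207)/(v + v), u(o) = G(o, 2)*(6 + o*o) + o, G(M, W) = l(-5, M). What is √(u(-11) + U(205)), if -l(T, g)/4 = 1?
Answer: I*√21600645/205 ≈ 22.671*I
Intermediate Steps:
l(T, g) = -4 (l(T, g) = -4*1 = -4)
G(M, W) = -4
u(o) = -24 + o - 4*o² (u(o) = -4*(6 + o*o) + o = -4*(6 + o²) + o = (-24 - 4*o²) + o = -24 + o - 4*o²)
U(v) = 5 - (-207 + v)/(2*v) (U(v) = 5 - (v - 207)/(v + v) = 5 - (-207 + v)/(2*v))
√(u(-11) + U(205)) = √((-24 - 11 - 4*(-11)²) + (9/2)*(23 + 205)/205) = √((-24 - 11 - 4*121) + (9/2)*(1/205)*228) = √((-24 - 11 - 484) + 1026/205) = √(-519 + 1026/205) = √(-105369/205) = I*√21600645/205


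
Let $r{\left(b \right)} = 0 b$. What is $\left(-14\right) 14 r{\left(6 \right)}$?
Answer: $0$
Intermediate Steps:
$r{\left(b \right)} = 0$
$\left(-14\right) 14 r{\left(6 \right)} = \left(-14\right) 14 \cdot 0 = \left(-196\right) 0 = 0$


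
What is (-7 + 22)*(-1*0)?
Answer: 0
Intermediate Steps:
(-7 + 22)*(-1*0) = 15*0 = 0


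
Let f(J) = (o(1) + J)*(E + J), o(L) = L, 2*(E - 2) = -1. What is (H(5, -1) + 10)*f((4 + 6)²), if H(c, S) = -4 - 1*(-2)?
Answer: 82012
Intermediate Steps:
E = 3/2 (E = 2 + (½)*(-1) = 2 - ½ = 3/2 ≈ 1.5000)
f(J) = (1 + J)*(3/2 + J)
H(c, S) = -2 (H(c, S) = -4 + 2 = -2)
(H(5, -1) + 10)*f((4 + 6)²) = (-2 + 10)*(3/2 + ((4 + 6)²)² + 5*(4 + 6)²/2) = 8*(3/2 + (10²)² + (5/2)*10²) = 8*(3/2 + 100² + (5/2)*100) = 8*(3/2 + 10000 + 250) = 8*(20503/2) = 82012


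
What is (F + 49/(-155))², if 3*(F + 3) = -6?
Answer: 678976/24025 ≈ 28.261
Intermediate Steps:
F = -5 (F = -3 + (⅓)*(-6) = -3 - 2 = -5)
(F + 49/(-155))² = (-5 + 49/(-155))² = (-5 + 49*(-1/155))² = (-5 - 49/155)² = (-824/155)² = 678976/24025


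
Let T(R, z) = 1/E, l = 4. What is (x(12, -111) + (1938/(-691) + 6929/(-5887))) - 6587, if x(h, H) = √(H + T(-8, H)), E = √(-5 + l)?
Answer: -26811566224/4067917 + √(-111 - I) ≈ -6590.9 - 10.536*I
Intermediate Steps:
E = I (E = √(-5 + 4) = √(-1) = I ≈ 1.0*I)
T(R, z) = -I (T(R, z) = 1/I = -I)
x(h, H) = √(H - I)
(x(12, -111) + (1938/(-691) + 6929/(-5887))) - 6587 = (√(-111 - I) + (1938/(-691) + 6929/(-5887))) - 6587 = (√(-111 - I) + (1938*(-1/691) + 6929*(-1/5887))) - 6587 = (√(-111 - I) + (-1938/691 - 6929/5887)) - 6587 = (√(-111 - I) - 16196945/4067917) - 6587 = (-16196945/4067917 + √(-111 - I)) - 6587 = -26811566224/4067917 + √(-111 - I)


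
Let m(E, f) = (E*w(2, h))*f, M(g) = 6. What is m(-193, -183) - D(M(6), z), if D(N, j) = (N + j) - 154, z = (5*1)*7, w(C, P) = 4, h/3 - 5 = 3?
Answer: 141389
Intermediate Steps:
h = 24 (h = 15 + 3*3 = 15 + 9 = 24)
m(E, f) = 4*E*f (m(E, f) = (E*4)*f = (4*E)*f = 4*E*f)
z = 35 (z = 5*7 = 35)
D(N, j) = -154 + N + j
m(-193, -183) - D(M(6), z) = 4*(-193)*(-183) - (-154 + 6 + 35) = 141276 - 1*(-113) = 141276 + 113 = 141389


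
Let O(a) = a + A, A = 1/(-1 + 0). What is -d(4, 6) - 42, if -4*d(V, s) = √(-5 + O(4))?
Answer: -42 + I*√2/4 ≈ -42.0 + 0.35355*I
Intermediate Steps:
A = -1 (A = 1/(-1) = -1)
O(a) = -1 + a (O(a) = a - 1 = -1 + a)
d(V, s) = -I*√2/4 (d(V, s) = -√(-5 + (-1 + 4))/4 = -√(-5 + 3)/4 = -I*√2/4)
-d(4, 6) - 42 = -(-1)*I*√2/4 - 42 = I*√2/4 - 42 = -42 + I*√2/4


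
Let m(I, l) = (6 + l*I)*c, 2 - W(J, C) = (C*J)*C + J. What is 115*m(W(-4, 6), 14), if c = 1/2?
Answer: 121095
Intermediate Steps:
c = 1/2 ≈ 0.50000
W(J, C) = 2 - J - J*C**2 (W(J, C) = 2 - ((C*J)*C + J) = 2 - (J*C**2 + J) = 2 - (J + J*C**2) = 2 + (-J - J*C**2) = 2 - J - J*C**2)
m(I, l) = 3 + I*l/2 (m(I, l) = (6 + l*I)*(1/2) = (6 + I*l)*(1/2) = 3 + I*l/2)
115*m(W(-4, 6), 14) = 115*(3 + (1/2)*(2 - 1*(-4) - 1*(-4)*6**2)*14) = 115*(3 + (1/2)*(2 + 4 - 1*(-4)*36)*14) = 115*(3 + (1/2)*(2 + 4 + 144)*14) = 115*(3 + (1/2)*150*14) = 115*(3 + 1050) = 115*1053 = 121095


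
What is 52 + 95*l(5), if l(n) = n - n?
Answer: 52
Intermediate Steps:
l(n) = 0
52 + 95*l(5) = 52 + 95*0 = 52 + 0 = 52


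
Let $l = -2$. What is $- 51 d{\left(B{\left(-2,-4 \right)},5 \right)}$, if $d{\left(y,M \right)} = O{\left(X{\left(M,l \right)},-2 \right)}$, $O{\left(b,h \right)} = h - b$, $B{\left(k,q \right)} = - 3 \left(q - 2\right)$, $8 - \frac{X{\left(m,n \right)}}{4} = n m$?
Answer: $3774$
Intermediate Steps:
$X{\left(m,n \right)} = 32 - 4 m n$ ($X{\left(m,n \right)} = 32 - 4 n m = 32 - 4 m n$)
$B{\left(k,q \right)} = 6 - 3 q$ ($B{\left(k,q \right)} = - 3 \left(-2 + q\right) = 6 - 3 q$)
$d{\left(y,M \right)} = -34 - 8 M$ ($d{\left(y,M \right)} = -2 - \left(32 - 4 M \left(-2\right)\right) = -2 - \left(32 + 8 M\right) = -34 - 8 M$)
$- 51 d{\left(B{\left(-2,-4 \right)},5 \right)} = - 51 \left(-34 - 40\right) = \left(-51\right) \left(-74\right) = 3774$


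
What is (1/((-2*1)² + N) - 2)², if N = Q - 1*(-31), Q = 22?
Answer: 12769/3249 ≈ 3.9301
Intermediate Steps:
N = 53 (N = 22 - 1*(-31) = 22 + 31 = 53)
(1/((-2*1)² + N) - 2)² = (1/((-2*1)² + 53) - 2)² = (1/((-2)² + 53) - 2)² = (1/(4 + 53) - 2)² = (1/57 - 2)² = (-113/57)² = 12769/3249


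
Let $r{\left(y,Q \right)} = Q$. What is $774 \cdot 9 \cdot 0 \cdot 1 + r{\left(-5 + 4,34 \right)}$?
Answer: $34$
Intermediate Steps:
$774 \cdot 9 \cdot 0 \cdot 1 + r{\left(-5 + 4,34 \right)} = 774 \cdot 9 \cdot 0 \cdot 1 + 34 = 774 \cdot 0 \cdot 1 + 34 = 774 \cdot 0 + 34 = 0 + 34 = 34$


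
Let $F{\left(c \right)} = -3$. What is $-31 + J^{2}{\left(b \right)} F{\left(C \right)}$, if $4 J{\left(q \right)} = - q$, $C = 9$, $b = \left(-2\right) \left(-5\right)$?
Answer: $- \frac{199}{4} \approx -49.75$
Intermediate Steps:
$b = 10$
$J{\left(q \right)} = - \frac{q}{4}$ ($J{\left(q \right)} = \frac{\left(-1\right) q}{4} = - \frac{q}{4}$)
$-31 + J^{2}{\left(b \right)} F{\left(C \right)} = -31 + \left(\left(- \frac{1}{4}\right) 10\right)^{2} \left(-3\right) = -31 + \left(- \frac{5}{2}\right)^{2} \left(-3\right) = -31 + \frac{25}{4} \left(-3\right) = -31 - \frac{75}{4} = - \frac{199}{4}$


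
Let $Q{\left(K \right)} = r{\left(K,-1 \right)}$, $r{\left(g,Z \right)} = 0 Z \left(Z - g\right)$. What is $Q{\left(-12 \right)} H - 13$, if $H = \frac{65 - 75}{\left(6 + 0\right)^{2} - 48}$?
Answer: $-13$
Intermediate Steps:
$r{\left(g,Z \right)} = 0$ ($r{\left(g,Z \right)} = 0 \left(Z - g\right) = 0$)
$H = \frac{5}{6}$ ($H = - \frac{10}{6^{2} - 48} = - \frac{10}{36 - 48} = - \frac{10}{-12} = \left(-10\right) \left(- \frac{1}{12}\right) = \frac{5}{6} \approx 0.83333$)
$Q{\left(K \right)} = 0$
$Q{\left(-12 \right)} H - 13 = 0 \cdot \frac{5}{6} - 13 = 0 - 13 = -13$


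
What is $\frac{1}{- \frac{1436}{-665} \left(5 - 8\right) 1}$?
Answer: $- \frac{665}{4308} \approx -0.15436$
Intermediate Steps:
$\frac{1}{- \frac{1436}{-665} \left(5 - 8\right) 1} = \frac{1}{\left(-1436\right) \left(- \frac{1}{665}\right) \left(5 - 8\right) 1} = \frac{1}{\frac{1436}{665} \left(\left(-3\right) 1\right)} = \frac{1}{\frac{1436}{665} \left(-3\right)} = \frac{1}{- \frac{4308}{665}} = - \frac{665}{4308}$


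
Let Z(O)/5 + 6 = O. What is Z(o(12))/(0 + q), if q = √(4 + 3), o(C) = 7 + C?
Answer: 65*√7/7 ≈ 24.568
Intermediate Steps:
q = √7 ≈ 2.6458
Z(O) = -30 + 5*O
Z(o(12))/(0 + q) = (-30 + 5*(7 + 12))/(0 + √7) = (-30 + 5*19)/(√7) = (-30 + 95)*(√7/7) = 65*(√7/7) = 65*√7/7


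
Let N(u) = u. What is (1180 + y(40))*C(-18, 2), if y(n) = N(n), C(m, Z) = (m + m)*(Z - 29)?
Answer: 1185840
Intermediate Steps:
C(m, Z) = 2*m*(-29 + Z) (C(m, Z) = (2*m)*(-29 + Z) = 2*m*(-29 + Z))
y(n) = n
(1180 + y(40))*C(-18, 2) = (1180 + 40)*(2*(-18)*(-29 + 2)) = 1220*(2*(-18)*(-27)) = 1220*972 = 1185840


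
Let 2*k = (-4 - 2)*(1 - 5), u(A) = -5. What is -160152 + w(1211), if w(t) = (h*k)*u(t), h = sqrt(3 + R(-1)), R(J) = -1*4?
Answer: -160152 - 60*I ≈ -1.6015e+5 - 60.0*I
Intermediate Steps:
R(J) = -4
h = I (h = sqrt(3 - 4) = sqrt(-1) = I ≈ 1.0*I)
k = 12 (k = ((-4 - 2)*(1 - 5))/2 = (-6*(-4))/2 = (1/2)*24 = 12)
w(t) = -60*I (w(t) = (I*12)*(-5) = (12*I)*(-5) = -60*I)
-160152 + w(1211) = -160152 - 60*I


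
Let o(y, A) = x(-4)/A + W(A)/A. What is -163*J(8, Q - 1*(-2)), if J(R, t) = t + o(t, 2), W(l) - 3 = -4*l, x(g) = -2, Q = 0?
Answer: 489/2 ≈ 244.50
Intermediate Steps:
W(l) = 3 - 4*l
o(y, A) = -2/A + (3 - 4*A)/A
J(R, t) = -7/2 + t (J(R, t) = t + (-4 + 1/2) = t - 7/2 = -7/2 + t)
-163*J(8, Q - 1*(-2)) = -163*(-7/2 + (0 - 1*(-2))) = -163*(-7/2 + (0 + 2)) = -163*(-7/2 + 2) = -163*(-3/2) = 489/2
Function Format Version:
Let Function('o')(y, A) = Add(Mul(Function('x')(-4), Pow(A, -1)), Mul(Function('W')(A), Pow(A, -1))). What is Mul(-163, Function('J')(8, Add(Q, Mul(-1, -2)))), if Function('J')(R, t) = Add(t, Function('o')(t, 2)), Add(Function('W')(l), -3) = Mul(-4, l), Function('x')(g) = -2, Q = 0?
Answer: Rational(489, 2) ≈ 244.50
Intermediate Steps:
Function('W')(l) = Add(3, Mul(-4, l))
Function('o')(y, A) = Add(Mul(-2, Pow(A, -1)), Mul(Pow(A, -1), Add(3, Mul(-4, A)))) (Function('o')(y, A) = Add(Mul(-2, Pow(A, -1)), Mul(Add(3, Mul(-4, A)), Pow(A, -1))) = Add(Mul(-2, Pow(A, -1)), Mul(Pow(A, -1), Add(3, Mul(-4, A)))))
Function('J')(R, t) = Add(Rational(-7, 2), t) (Function('J')(R, t) = Add(t, Add(-4, Pow(2, -1))) = Add(t, Add(-4, Rational(1, 2))) = Add(t, Rational(-7, 2)) = Add(Rational(-7, 2), t))
Mul(-163, Function('J')(8, Add(Q, Mul(-1, -2)))) = Mul(-163, Add(Rational(-7, 2), Add(0, Mul(-1, -2)))) = Mul(-163, Add(Rational(-7, 2), Add(0, 2))) = Mul(-163, Add(Rational(-7, 2), 2)) = Mul(-163, Rational(-3, 2)) = Rational(489, 2)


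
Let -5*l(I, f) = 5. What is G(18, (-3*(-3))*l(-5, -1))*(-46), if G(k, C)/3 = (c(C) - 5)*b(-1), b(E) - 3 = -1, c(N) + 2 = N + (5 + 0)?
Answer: 3036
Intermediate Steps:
c(N) = 3 + N (c(N) = -2 + (N + (5 + 0)) = -2 + (N + 5) = -2 + (5 + N) = 3 + N)
l(I, f) = -1 (l(I, f) = -⅕*5 = -1)
b(E) = 2 (b(E) = 3 - 1 = 2)
G(k, C) = -12 + 6*C (G(k, C) = 3*(((3 + C) - 5)*2) = 3*((-2 + C)*2) = 3*(-4 + 2*C) = -12 + 6*C)
G(18, (-3*(-3))*l(-5, -1))*(-46) = (-12 + 6*(-3*(-3)*(-1)))*(-46) = (-12 + 6*(9*(-1)))*(-46) = (-12 + 6*(-9))*(-46) = (-12 - 54)*(-46) = -66*(-46) = 3036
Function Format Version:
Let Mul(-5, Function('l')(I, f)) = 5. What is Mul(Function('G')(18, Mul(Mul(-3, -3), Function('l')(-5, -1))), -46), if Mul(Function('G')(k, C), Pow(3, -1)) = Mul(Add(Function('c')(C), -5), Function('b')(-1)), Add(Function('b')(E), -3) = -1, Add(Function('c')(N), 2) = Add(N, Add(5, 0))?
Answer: 3036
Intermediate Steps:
Function('c')(N) = Add(3, N) (Function('c')(N) = Add(-2, Add(N, Add(5, 0))) = Add(-2, Add(N, 5)) = Add(-2, Add(5, N)) = Add(3, N))
Function('l')(I, f) = -1 (Function('l')(I, f) = Mul(Rational(-1, 5), 5) = -1)
Function('b')(E) = 2 (Function('b')(E) = Add(3, -1) = 2)
Function('G')(k, C) = Add(-12, Mul(6, C)) (Function('G')(k, C) = Mul(3, Mul(Add(Add(3, C), -5), 2)) = Mul(3, Mul(Add(-2, C), 2)) = Mul(3, Add(-4, Mul(2, C))) = Add(-12, Mul(6, C)))
Mul(Function('G')(18, Mul(Mul(-3, -3), Function('l')(-5, -1))), -46) = Mul(Add(-12, Mul(6, Mul(Mul(-3, -3), -1))), -46) = Mul(Add(-12, Mul(6, Mul(9, -1))), -46) = Mul(Add(-12, Mul(6, -9)), -46) = Mul(Add(-12, -54), -46) = Mul(-66, -46) = 3036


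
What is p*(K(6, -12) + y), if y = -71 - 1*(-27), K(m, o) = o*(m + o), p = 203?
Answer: 5684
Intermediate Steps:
y = -44 (y = -71 + 27 = -44)
p*(K(6, -12) + y) = 203*(-12*(6 - 12) - 44) = 203*(-12*(-6) - 44) = 203*(72 - 44) = 203*28 = 5684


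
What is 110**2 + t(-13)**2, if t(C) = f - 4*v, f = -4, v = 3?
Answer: 12356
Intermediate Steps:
t(C) = -16 (t(C) = -4 - 4*3 = -4 - 12 = -16)
110**2 + t(-13)**2 = 110**2 + (-16)**2 = 12100 + 256 = 12356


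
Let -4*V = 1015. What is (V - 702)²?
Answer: 14615329/16 ≈ 9.1346e+5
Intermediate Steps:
V = -1015/4 (V = -¼*1015 = -1015/4 ≈ -253.75)
(V - 702)² = (-1015/4 - 702)² = (-3823/4)² = 14615329/16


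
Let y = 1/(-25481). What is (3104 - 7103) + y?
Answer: -101898520/25481 ≈ -3999.0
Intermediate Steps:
y = -1/25481 ≈ -3.9245e-5
(3104 - 7103) + y = (3104 - 7103) - 1/25481 = -3999 - 1/25481 = -101898520/25481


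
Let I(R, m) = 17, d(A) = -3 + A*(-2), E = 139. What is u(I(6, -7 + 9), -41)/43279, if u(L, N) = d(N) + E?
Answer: 218/43279 ≈ 0.0050371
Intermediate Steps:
d(A) = -3 - 2*A
u(L, N) = 136 - 2*N (u(L, N) = (-3 - 2*N) + 139 = 136 - 2*N)
u(I(6, -7 + 9), -41)/43279 = (136 - 2*(-41))/43279 = (136 + 82)*(1/43279) = 218*(1/43279) = 218/43279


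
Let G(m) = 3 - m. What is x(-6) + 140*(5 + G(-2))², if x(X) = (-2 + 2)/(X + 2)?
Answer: 14000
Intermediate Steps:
x(X) = 0 (x(X) = 0/(2 + X) = 0)
x(-6) + 140*(5 + G(-2))² = 0 + 140*(5 + (3 - 1*(-2)))² = 0 + 140*(5 + (3 + 2))² = 0 + 140*(5 + 5)² = 0 + 140*10² = 0 + 140*100 = 0 + 14000 = 14000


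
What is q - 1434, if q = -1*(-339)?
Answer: -1095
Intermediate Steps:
q = 339
q - 1434 = 339 - 1434 = -1095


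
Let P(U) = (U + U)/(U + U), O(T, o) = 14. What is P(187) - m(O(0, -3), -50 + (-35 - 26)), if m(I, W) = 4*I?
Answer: -55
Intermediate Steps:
P(U) = 1 (P(U) = (2*U)/((2*U)) = (2*U)*(1/(2*U)) = 1)
P(187) - m(O(0, -3), -50 + (-35 - 26)) = 1 - 4*14 = 1 - 1*56 = 1 - 56 = -55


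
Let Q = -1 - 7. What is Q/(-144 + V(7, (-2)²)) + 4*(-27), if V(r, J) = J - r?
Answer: -15868/147 ≈ -107.95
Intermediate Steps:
Q = -8
Q/(-144 + V(7, (-2)²)) + 4*(-27) = -8/(-144 + ((-2)² - 1*7)) + 4*(-27) = -8/(-144 + (4 - 7)) - 108 = -8/(-144 - 3) - 108 = -8/(-147) - 108 = -1/147*(-8) - 108 = 8/147 - 108 = -15868/147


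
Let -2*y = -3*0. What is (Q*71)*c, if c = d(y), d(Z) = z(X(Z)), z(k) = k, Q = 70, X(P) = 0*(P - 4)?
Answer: 0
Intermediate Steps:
X(P) = 0 (X(P) = 0*(-4 + P) = 0)
y = 0 (y = -(-3)*0/2 = -1/2*0 = 0)
d(Z) = 0
c = 0
(Q*71)*c = (70*71)*0 = 4970*0 = 0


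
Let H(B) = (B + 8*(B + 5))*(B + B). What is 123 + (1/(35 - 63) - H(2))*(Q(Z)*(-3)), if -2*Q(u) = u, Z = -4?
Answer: 21213/14 ≈ 1515.2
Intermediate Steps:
H(B) = 2*B*(40 + 9*B) (H(B) = (B + 8*(5 + B))*(2*B) = (B + (40 + 8*B))*(2*B) = (40 + 9*B)*(2*B) = 2*B*(40 + 9*B))
Q(u) = -u/2
123 + (1/(35 - 63) - H(2))*(Q(Z)*(-3)) = 123 + (1/(35 - 63) - 2*2*(40 + 9*2))*(-½*(-4)*(-3)) = 123 + (1/(-28) - 2*2*(40 + 18))*(2*(-3)) = 123 + (-1/28 - 2*2*58)*(-6) = 123 + (-1/28 - 1*232)*(-6) = 123 + (-1/28 - 232)*(-6) = 123 - 6497/28*(-6) = 123 + 19491/14 = 21213/14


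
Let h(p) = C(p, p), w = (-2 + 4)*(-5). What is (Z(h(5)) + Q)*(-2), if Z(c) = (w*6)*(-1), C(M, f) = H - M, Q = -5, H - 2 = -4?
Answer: -110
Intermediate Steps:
H = -2 (H = 2 - 4 = -2)
w = -10 (w = 2*(-5) = -10)
C(M, f) = -2 - M
h(p) = -2 - p
Z(c) = 60 (Z(c) = -10*6*(-1) = -60*(-1) = 60)
(Z(h(5)) + Q)*(-2) = (60 - 5)*(-2) = 55*(-2) = -110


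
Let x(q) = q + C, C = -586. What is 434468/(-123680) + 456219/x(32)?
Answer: -25571237/30920 ≈ -827.01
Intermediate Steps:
x(q) = -586 + q (x(q) = q - 586 = -586 + q)
434468/(-123680) + 456219/x(32) = 434468/(-123680) + 456219/(-586 + 32) = 434468*(-1/123680) + 456219/(-554) = -108617/30920 + 456219*(-1/554) = -108617/30920 - 1647/2 = -25571237/30920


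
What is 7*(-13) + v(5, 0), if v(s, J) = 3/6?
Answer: -181/2 ≈ -90.500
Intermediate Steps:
v(s, J) = ½ (v(s, J) = 3*(⅙) = ½)
7*(-13) + v(5, 0) = 7*(-13) + ½ = -91 + ½ = -181/2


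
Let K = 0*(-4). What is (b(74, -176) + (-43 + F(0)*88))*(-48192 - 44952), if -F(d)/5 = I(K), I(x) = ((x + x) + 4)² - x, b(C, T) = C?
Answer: 652846296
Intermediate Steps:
K = 0
I(x) = (4 + 2*x)² - x (I(x) = (2*x + 4)² - x = (4 + 2*x)² - x)
F(d) = -80 (F(d) = -5*(-1*0 + 4*(2 + 0)²) = -5*(0 + 4*2²) = -5*(0 + 4*4) = -5*(0 + 16) = -5*16 = -80)
(b(74, -176) + (-43 + F(0)*88))*(-48192 - 44952) = (74 + (-43 - 80*88))*(-48192 - 44952) = (74 + (-43 - 7040))*(-93144) = (74 - 7083)*(-93144) = -7009*(-93144) = 652846296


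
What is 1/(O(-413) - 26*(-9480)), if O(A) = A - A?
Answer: 1/246480 ≈ 4.0571e-6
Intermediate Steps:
O(A) = 0
1/(O(-413) - 26*(-9480)) = 1/(0 - 26*(-9480)) = 1/(0 + 246480) = 1/246480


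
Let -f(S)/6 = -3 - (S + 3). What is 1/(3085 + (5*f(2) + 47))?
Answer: 1/3372 ≈ 0.00029656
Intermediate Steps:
f(S) = 36 + 6*S (f(S) = -6*(-3 - (S + 3)) = -6*(-3 - (3 + S)) = -6*(-3 + (-3 - S)) = -6*(-6 - S) = 36 + 6*S)
1/(3085 + (5*f(2) + 47)) = 1/(3085 + (5*(36 + 6*2) + 47)) = 1/(3085 + (5*(36 + 12) + 47)) = 1/(3085 + (5*48 + 47)) = 1/(3085 + (240 + 47)) = 1/(3085 + 287) = 1/3372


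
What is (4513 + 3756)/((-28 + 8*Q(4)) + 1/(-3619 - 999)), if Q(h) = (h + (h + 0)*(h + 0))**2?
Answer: 38186242/14648295 ≈ 2.6069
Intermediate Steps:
Q(h) = (h + h**2)**2 (Q(h) = (h + h*h)**2 = (h + h**2)**2)
(4513 + 3756)/((-28 + 8*Q(4)) + 1/(-3619 - 999)) = (4513 + 3756)/((-28 + 8*(4**2*(1 + 4)**2)) + 1/(-3619 - 999)) = 8269/((-28 + 8*(16*5**2)) + 1/(-4618)) = 8269/((-28 + 8*(16*25)) - 1/4618) = 8269/((-28 + 8*400) - 1/4618) = 8269/((-28 + 3200) - 1/4618) = 8269/(3172 - 1/4618) = 8269/(14648295/4618) = 8269*(4618/14648295) = 38186242/14648295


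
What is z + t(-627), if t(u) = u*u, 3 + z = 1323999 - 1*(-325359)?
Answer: 2042484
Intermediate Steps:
z = 1649355 (z = -3 + (1323999 - 1*(-325359)) = -3 + (1323999 + 325359) = -3 + 1649358 = 1649355)
t(u) = u**2
z + t(-627) = 1649355 + (-627)**2 = 1649355 + 393129 = 2042484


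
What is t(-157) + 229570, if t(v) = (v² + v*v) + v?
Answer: 278711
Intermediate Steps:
t(v) = v + 2*v² (t(v) = (v² + v²) + v = 2*v² + v = v + 2*v²)
t(-157) + 229570 = -157*(1 + 2*(-157)) + 229570 = -157*(1 - 314) + 229570 = -157*(-313) + 229570 = 49141 + 229570 = 278711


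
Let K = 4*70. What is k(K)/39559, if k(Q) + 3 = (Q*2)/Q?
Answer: -1/39559 ≈ -2.5279e-5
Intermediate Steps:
K = 280
k(Q) = -1 (k(Q) = -3 + (Q*2)/Q = -3 + (2*Q)/Q = -3 + 2 = -1)
k(K)/39559 = -1/39559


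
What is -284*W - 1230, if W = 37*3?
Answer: -32754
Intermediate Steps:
W = 111
-284*W - 1230 = -284*111 - 1230 = -31524 - 1230 = -32754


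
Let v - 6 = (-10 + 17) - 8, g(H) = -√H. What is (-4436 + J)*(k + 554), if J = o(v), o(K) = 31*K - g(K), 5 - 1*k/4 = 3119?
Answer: 50952462 - 11902*√5 ≈ 5.0926e+7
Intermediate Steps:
k = -12456 (k = 20 - 4*3119 = 20 - 12476 = -12456)
v = 5 (v = 6 + ((-10 + 17) - 8) = 6 + (7 - 8) = 6 - 1 = 5)
o(K) = √K + 31*K (o(K) = 31*K - (-1)*√K = 31*K + √K = √K + 31*K)
J = 155 + √5 (J = √5 + 31*5 = √5 + 155 = 155 + √5 ≈ 157.24)
(-4436 + J)*(k + 554) = (-4436 + (155 + √5))*(-12456 + 554) = (-4281 + √5)*(-11902) = 50952462 - 11902*√5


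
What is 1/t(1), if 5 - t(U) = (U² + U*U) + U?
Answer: ½ ≈ 0.50000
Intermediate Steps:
t(U) = 5 - U - 2*U² (t(U) = 5 - ((U² + U*U) + U) = 5 - ((U² + U²) + U) = 5 - (2*U² + U) = 5 - (U + 2*U²) = 5 + (-U - 2*U²) = 5 - U - 2*U²)
1/t(1) = 1/(5 - 1*1 - 2*1²) = 1/(5 - 1 - 2*1) = 1/(5 - 1 - 2) = 1/2 = ½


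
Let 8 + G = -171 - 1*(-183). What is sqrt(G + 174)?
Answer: sqrt(178) ≈ 13.342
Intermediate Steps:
G = 4 (G = -8 + (-171 - 1*(-183)) = -8 + (-171 + 183) = -8 + 12 = 4)
sqrt(G + 174) = sqrt(4 + 174) = sqrt(178)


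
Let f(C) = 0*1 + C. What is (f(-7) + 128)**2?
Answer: 14641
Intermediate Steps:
f(C) = C (f(C) = 0 + C = C)
(f(-7) + 128)**2 = (-7 + 128)**2 = 121**2 = 14641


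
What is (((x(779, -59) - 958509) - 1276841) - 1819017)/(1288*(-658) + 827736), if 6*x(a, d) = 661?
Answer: 24325541/118608 ≈ 205.09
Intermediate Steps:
x(a, d) = 661/6 (x(a, d) = (⅙)*661 = 661/6)
(((x(779, -59) - 958509) - 1276841) - 1819017)/(1288*(-658) + 827736) = (((661/6 - 958509) - 1276841) - 1819017)/(1288*(-658) + 827736) = ((-5750393/6 - 1276841) - 1819017)/(-847504 + 827736) = (-13411439/6 - 1819017)/(-19768) = -24325541/6*(-1/19768) = 24325541/118608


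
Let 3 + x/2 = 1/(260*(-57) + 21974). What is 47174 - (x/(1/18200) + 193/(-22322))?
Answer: 1783628660131/11406542 ≈ 1.5637e+5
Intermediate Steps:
x = -21461/3577 (x = -6 + 2/(260*(-57) + 21974) = -6 + 2/(-14820 + 21974) = -6 + 2/7154 = -6 + 2*(1/7154) = -6 + 1/3577 = -21461/3577 ≈ -5.9997)
47174 - (x/(1/18200) + 193/(-22322)) = 47174 - (-21461/(3577*(1/18200)) + 193/(-22322)) = 47174 - (-21461/(3577*1/18200) + 193*(-1/22322)) = 47174 - (-21461/3577*18200 - 193/22322) = 47174 - (-55798600/511 - 193/22322) = 47174 - 1*(-1245536447823/11406542) = 47174 + 1245536447823/11406542 = 1783628660131/11406542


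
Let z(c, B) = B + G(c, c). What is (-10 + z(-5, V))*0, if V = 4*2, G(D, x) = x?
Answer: 0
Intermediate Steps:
V = 8
z(c, B) = B + c
(-10 + z(-5, V))*0 = (-10 + (8 - 5))*0 = (-10 + 3)*0 = -7*0 = 0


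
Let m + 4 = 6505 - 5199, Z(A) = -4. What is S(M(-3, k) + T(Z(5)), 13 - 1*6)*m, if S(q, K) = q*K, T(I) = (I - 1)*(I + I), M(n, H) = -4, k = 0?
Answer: 328104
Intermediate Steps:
m = 1302 (m = -4 + (6505 - 5199) = -4 + 1306 = 1302)
T(I) = 2*I*(-1 + I) (T(I) = (-1 + I)*(2*I) = 2*I*(-1 + I))
S(q, K) = K*q
S(M(-3, k) + T(Z(5)), 13 - 1*6)*m = ((13 - 1*6)*(-4 + 2*(-4)*(-1 - 4)))*1302 = ((13 - 6)*(-4 + 2*(-4)*(-5)))*1302 = (7*(-4 + 40))*1302 = (7*36)*1302 = 252*1302 = 328104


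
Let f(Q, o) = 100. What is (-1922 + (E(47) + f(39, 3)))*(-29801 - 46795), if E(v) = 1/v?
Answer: 6559145268/47 ≈ 1.3956e+8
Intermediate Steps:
(-1922 + (E(47) + f(39, 3)))*(-29801 - 46795) = (-1922 + (1/47 + 100))*(-29801 - 46795) = (-1922 + (1/47 + 100))*(-76596) = (-1922 + 4701/47)*(-76596) = -85633/47*(-76596) = 6559145268/47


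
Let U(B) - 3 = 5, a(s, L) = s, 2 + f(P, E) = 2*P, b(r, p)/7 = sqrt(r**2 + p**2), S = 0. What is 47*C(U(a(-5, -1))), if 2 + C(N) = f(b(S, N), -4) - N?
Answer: 4700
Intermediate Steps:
b(r, p) = 7*sqrt(p**2 + r**2) (b(r, p) = 7*sqrt(r**2 + p**2) = 7*sqrt(p**2 + r**2))
f(P, E) = -2 + 2*P
U(B) = 8 (U(B) = 3 + 5 = 8)
C(N) = -4 - N + 14*sqrt(N**2) (C(N) = -2 + ((-2 + 2*(7*sqrt(N**2 + 0**2))) - N) = -2 + ((-2 + 2*(7*sqrt(N**2 + 0))) - N) = -2 + ((-2 + 2*(7*sqrt(N**2))) - N) = -2 + ((-2 + 14*sqrt(N**2)) - N) = -2 + (-2 - N + 14*sqrt(N**2)) = -4 - N + 14*sqrt(N**2))
47*C(U(a(-5, -1))) = 47*(-4 - 1*8 + 14*sqrt(8**2)) = 47*(-4 - 8 + 14*sqrt(64)) = 47*(-4 - 8 + 14*8) = 47*(-4 - 8 + 112) = 47*100 = 4700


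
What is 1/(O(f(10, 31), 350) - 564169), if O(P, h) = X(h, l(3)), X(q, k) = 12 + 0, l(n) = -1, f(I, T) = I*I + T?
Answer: -1/564157 ≈ -1.7726e-6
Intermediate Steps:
f(I, T) = T + I² (f(I, T) = I² + T = T + I²)
X(q, k) = 12
O(P, h) = 12
1/(O(f(10, 31), 350) - 564169) = 1/(12 - 564169) = 1/(-564157) = -1/564157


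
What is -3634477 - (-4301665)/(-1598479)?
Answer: -5809639462148/1598479 ≈ -3.6345e+6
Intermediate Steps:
-3634477 - (-4301665)/(-1598479) = -3634477 - (-4301665)*(-1)/1598479 = -3634477 - 1*4301665/1598479 = -3634477 - 4301665/1598479 = -5809639462148/1598479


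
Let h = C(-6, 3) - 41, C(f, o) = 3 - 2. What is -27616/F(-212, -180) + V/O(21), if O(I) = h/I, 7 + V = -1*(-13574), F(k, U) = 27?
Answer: -8797129/1080 ≈ -8145.5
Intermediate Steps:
V = 13567 (V = -7 - 1*(-13574) = -7 + 13574 = 13567)
C(f, o) = 1
h = -40 (h = 1 - 41 = -40)
O(I) = -40/I
-27616/F(-212, -180) + V/O(21) = -27616/27 + 13567/((-40/21)) = -27616*1/27 + 13567/((-40*1/21)) = -27616/27 + 13567/(-40/21) = -27616/27 + 13567*(-21/40) = -27616/27 - 284907/40 = -8797129/1080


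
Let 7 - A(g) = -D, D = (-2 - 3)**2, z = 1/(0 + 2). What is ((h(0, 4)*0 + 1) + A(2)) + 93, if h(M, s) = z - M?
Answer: 126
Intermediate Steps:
z = 1/2 ≈ 0.50000
D = 25 (D = (-5)**2 = 25)
h(M, s) = 1/2 - M
A(g) = 32 (A(g) = 7 - (-1)*25 = 7 - 1*(-25) = 7 + 25 = 32)
((h(0, 4)*0 + 1) + A(2)) + 93 = (((1/2 - 1*0)*0 + 1) + 32) + 93 = (((1/2 + 0)*0 + 1) + 32) + 93 = (((1/2)*0 + 1) + 32) + 93 = ((0 + 1) + 32) + 93 = (1 + 32) + 93 = 33 + 93 = 126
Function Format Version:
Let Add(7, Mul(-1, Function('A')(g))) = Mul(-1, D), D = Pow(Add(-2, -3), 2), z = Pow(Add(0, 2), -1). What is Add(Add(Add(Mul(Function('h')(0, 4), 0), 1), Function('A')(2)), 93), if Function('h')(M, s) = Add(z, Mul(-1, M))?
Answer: 126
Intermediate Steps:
z = Rational(1, 2) (z = Pow(2, -1) = Rational(1, 2) ≈ 0.50000)
D = 25 (D = Pow(-5, 2) = 25)
Function('h')(M, s) = Add(Rational(1, 2), Mul(-1, M))
Function('A')(g) = 32 (Function('A')(g) = Add(7, Mul(-1, Mul(-1, 25))) = Add(7, Mul(-1, -25)) = Add(7, 25) = 32)
Add(Add(Add(Mul(Function('h')(0, 4), 0), 1), Function('A')(2)), 93) = Add(Add(Add(Mul(Add(Rational(1, 2), Mul(-1, 0)), 0), 1), 32), 93) = Add(Add(Add(Mul(Add(Rational(1, 2), 0), 0), 1), 32), 93) = Add(Add(Add(Mul(Rational(1, 2), 0), 1), 32), 93) = Add(Add(Add(0, 1), 32), 93) = Add(Add(1, 32), 93) = Add(33, 93) = 126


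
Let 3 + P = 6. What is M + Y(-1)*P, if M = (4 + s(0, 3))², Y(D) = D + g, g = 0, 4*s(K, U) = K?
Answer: 13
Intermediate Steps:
P = 3 (P = -3 + 6 = 3)
s(K, U) = K/4
Y(D) = D (Y(D) = D + 0 = D)
M = 16 (M = (4 + (¼)*0)² = (4 + 0)² = 4² = 16)
M + Y(-1)*P = 16 - 1*3 = 16 - 3 = 13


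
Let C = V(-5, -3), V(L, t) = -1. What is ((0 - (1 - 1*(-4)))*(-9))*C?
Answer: -45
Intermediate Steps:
C = -1
((0 - (1 - 1*(-4)))*(-9))*C = ((0 - (1 - 1*(-4)))*(-9))*(-1) = ((0 - (1 + 4))*(-9))*(-1) = ((0 - 1*5)*(-9))*(-1) = ((0 - 5)*(-9))*(-1) = -5*(-9)*(-1) = 45*(-1) = -45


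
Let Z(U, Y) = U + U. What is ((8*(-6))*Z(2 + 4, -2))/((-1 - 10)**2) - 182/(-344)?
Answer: -88061/20812 ≈ -4.2313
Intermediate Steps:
Z(U, Y) = 2*U
((8*(-6))*Z(2 + 4, -2))/((-1 - 10)**2) - 182/(-344) = ((8*(-6))*(2*(2 + 4)))/((-1 - 10)**2) - 182/(-344) = (-96*6)/((-11)**2) - 182*(-1/344) = -48*12/121 + 91/172 = -576*1/121 + 91/172 = -576/121 + 91/172 = -88061/20812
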